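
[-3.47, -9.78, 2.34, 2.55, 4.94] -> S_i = Random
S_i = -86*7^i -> [-86, -602, -4214, -29498, -206486]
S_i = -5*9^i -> [-5, -45, -405, -3645, -32805]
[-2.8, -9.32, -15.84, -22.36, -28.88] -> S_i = -2.80 + -6.52*i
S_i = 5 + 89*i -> [5, 94, 183, 272, 361]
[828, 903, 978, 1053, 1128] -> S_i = 828 + 75*i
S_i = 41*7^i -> [41, 287, 2009, 14063, 98441]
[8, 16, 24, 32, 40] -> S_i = 8 + 8*i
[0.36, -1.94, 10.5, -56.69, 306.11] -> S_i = 0.36*(-5.40)^i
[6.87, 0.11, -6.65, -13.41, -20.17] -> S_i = 6.87 + -6.76*i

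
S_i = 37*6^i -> [37, 222, 1332, 7992, 47952]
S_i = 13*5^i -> [13, 65, 325, 1625, 8125]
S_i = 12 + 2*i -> [12, 14, 16, 18, 20]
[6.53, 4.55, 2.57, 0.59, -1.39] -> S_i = 6.53 + -1.98*i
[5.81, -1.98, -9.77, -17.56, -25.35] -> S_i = 5.81 + -7.79*i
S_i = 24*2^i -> [24, 48, 96, 192, 384]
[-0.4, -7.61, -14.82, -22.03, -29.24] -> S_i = -0.40 + -7.21*i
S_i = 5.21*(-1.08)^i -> [5.21, -5.63, 6.08, -6.56, 7.09]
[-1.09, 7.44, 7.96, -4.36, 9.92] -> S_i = Random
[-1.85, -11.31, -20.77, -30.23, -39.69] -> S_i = -1.85 + -9.46*i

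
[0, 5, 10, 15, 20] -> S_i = 0 + 5*i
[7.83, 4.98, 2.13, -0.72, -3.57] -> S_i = 7.83 + -2.85*i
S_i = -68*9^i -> [-68, -612, -5508, -49572, -446148]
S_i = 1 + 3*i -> [1, 4, 7, 10, 13]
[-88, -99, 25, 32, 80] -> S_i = Random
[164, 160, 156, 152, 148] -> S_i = 164 + -4*i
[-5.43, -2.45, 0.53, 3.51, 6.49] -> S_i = -5.43 + 2.98*i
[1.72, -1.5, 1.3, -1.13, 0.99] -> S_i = 1.72*(-0.87)^i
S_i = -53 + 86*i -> [-53, 33, 119, 205, 291]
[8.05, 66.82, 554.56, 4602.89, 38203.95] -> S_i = 8.05*8.30^i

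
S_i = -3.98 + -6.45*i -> [-3.98, -10.43, -16.88, -23.33, -29.78]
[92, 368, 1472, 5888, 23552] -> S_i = 92*4^i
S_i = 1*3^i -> [1, 3, 9, 27, 81]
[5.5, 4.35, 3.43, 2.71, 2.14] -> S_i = 5.50*0.79^i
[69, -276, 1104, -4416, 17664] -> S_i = 69*-4^i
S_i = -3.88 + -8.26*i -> [-3.88, -12.14, -20.4, -28.66, -36.92]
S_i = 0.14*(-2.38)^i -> [0.14, -0.33, 0.79, -1.89, 4.49]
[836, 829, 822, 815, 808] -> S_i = 836 + -7*i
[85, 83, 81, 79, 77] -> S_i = 85 + -2*i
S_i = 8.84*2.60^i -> [8.84, 22.98, 59.76, 155.37, 403.97]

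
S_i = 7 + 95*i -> [7, 102, 197, 292, 387]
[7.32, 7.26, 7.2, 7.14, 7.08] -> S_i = 7.32 + -0.06*i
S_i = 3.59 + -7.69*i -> [3.59, -4.1, -11.79, -19.48, -27.17]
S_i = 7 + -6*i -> [7, 1, -5, -11, -17]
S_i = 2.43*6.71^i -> [2.43, 16.31, 109.41, 734.13, 4926.02]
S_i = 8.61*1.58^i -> [8.61, 13.6, 21.49, 33.96, 53.66]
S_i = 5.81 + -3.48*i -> [5.81, 2.33, -1.15, -4.63, -8.11]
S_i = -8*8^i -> [-8, -64, -512, -4096, -32768]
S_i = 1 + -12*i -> [1, -11, -23, -35, -47]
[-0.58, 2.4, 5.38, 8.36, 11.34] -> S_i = -0.58 + 2.98*i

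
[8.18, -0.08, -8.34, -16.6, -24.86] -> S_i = 8.18 + -8.26*i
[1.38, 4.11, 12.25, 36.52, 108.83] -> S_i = 1.38*2.98^i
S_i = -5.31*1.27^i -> [-5.31, -6.74, -8.56, -10.88, -13.81]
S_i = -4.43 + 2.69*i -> [-4.43, -1.74, 0.95, 3.64, 6.33]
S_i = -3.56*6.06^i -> [-3.56, -21.57, -130.74, -792.26, -4801.1]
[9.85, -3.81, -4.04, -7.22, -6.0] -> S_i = Random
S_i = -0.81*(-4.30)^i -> [-0.81, 3.48, -14.98, 64.4, -276.92]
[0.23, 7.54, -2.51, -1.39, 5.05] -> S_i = Random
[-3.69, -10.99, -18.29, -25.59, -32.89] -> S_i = -3.69 + -7.30*i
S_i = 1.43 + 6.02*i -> [1.43, 7.45, 13.47, 19.49, 25.51]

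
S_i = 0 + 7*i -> [0, 7, 14, 21, 28]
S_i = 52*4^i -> [52, 208, 832, 3328, 13312]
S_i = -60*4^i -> [-60, -240, -960, -3840, -15360]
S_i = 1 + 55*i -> [1, 56, 111, 166, 221]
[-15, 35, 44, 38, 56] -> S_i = Random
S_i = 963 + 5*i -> [963, 968, 973, 978, 983]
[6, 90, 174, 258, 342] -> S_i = 6 + 84*i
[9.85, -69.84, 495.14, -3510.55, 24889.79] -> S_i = 9.85*(-7.09)^i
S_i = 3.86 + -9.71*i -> [3.86, -5.85, -15.56, -25.27, -34.98]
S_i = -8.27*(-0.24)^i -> [-8.27, 1.98, -0.48, 0.11, -0.03]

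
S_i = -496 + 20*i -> [-496, -476, -456, -436, -416]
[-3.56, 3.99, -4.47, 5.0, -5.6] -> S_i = -3.56*(-1.12)^i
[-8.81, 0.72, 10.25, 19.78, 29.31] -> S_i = -8.81 + 9.53*i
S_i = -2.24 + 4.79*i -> [-2.24, 2.55, 7.34, 12.13, 16.92]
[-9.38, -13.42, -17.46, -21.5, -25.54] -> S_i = -9.38 + -4.04*i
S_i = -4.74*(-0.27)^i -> [-4.74, 1.28, -0.35, 0.09, -0.03]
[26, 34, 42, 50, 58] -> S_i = 26 + 8*i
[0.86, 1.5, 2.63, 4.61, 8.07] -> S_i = 0.86*1.75^i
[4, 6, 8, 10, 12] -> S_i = 4 + 2*i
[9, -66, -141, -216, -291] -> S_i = 9 + -75*i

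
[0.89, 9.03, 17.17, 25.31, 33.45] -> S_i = 0.89 + 8.14*i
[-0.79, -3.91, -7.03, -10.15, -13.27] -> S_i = -0.79 + -3.12*i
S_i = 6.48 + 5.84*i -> [6.48, 12.32, 18.16, 24.0, 29.84]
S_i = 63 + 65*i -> [63, 128, 193, 258, 323]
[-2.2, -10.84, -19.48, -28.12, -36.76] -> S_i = -2.20 + -8.64*i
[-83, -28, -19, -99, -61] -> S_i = Random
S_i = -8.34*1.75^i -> [-8.34, -14.6, -25.54, -44.7, -78.22]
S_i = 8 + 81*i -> [8, 89, 170, 251, 332]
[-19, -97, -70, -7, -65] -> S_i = Random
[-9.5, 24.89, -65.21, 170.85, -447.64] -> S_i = -9.50*(-2.62)^i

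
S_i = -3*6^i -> [-3, -18, -108, -648, -3888]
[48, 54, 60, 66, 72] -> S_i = 48 + 6*i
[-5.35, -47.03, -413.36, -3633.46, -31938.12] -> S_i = -5.35*8.79^i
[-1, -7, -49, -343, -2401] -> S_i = -1*7^i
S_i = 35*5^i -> [35, 175, 875, 4375, 21875]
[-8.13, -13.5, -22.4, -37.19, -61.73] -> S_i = -8.13*1.66^i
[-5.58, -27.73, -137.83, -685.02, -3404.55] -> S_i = -5.58*4.97^i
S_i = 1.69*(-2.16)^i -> [1.69, -3.65, 7.88, -17.03, 36.79]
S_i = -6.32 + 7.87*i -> [-6.32, 1.55, 9.42, 17.29, 25.16]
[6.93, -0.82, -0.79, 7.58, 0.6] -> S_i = Random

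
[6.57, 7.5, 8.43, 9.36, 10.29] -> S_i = 6.57 + 0.93*i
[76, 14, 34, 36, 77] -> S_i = Random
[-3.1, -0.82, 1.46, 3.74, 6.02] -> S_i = -3.10 + 2.28*i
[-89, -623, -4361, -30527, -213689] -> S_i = -89*7^i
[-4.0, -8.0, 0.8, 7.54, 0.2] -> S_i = Random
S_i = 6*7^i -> [6, 42, 294, 2058, 14406]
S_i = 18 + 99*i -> [18, 117, 216, 315, 414]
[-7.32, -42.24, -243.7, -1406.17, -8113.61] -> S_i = -7.32*5.77^i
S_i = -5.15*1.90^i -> [-5.15, -9.78, -18.59, -35.32, -67.12]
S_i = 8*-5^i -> [8, -40, 200, -1000, 5000]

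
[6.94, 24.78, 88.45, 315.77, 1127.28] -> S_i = 6.94*3.57^i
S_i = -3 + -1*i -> [-3, -4, -5, -6, -7]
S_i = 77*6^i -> [77, 462, 2772, 16632, 99792]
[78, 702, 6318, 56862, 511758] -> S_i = 78*9^i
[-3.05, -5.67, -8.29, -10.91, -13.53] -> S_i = -3.05 + -2.62*i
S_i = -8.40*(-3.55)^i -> [-8.4, 29.82, -105.86, 375.81, -1334.11]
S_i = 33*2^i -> [33, 66, 132, 264, 528]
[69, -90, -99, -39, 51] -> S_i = Random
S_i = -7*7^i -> [-7, -49, -343, -2401, -16807]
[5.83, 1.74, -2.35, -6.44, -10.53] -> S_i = 5.83 + -4.09*i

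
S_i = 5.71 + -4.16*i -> [5.71, 1.55, -2.61, -6.77, -10.93]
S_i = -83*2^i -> [-83, -166, -332, -664, -1328]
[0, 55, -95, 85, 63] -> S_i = Random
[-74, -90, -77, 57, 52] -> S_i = Random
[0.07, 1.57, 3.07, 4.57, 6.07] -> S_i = 0.07 + 1.50*i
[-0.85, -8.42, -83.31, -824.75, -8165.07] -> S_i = -0.85*9.90^i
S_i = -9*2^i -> [-9, -18, -36, -72, -144]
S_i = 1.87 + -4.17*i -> [1.87, -2.3, -6.47, -10.64, -14.81]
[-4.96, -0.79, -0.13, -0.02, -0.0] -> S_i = -4.96*0.16^i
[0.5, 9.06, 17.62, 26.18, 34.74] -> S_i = 0.50 + 8.56*i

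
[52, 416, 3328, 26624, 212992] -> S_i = 52*8^i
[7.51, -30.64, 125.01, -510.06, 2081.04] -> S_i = 7.51*(-4.08)^i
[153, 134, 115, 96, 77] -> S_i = 153 + -19*i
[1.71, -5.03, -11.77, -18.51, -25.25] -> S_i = 1.71 + -6.74*i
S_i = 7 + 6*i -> [7, 13, 19, 25, 31]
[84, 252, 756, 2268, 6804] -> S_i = 84*3^i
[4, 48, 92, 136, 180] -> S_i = 4 + 44*i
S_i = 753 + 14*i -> [753, 767, 781, 795, 809]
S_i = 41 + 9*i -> [41, 50, 59, 68, 77]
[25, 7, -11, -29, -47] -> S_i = 25 + -18*i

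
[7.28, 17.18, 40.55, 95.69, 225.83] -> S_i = 7.28*2.36^i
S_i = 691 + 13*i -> [691, 704, 717, 730, 743]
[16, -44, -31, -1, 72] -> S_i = Random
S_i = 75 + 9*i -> [75, 84, 93, 102, 111]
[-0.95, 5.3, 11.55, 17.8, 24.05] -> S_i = -0.95 + 6.25*i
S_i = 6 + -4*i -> [6, 2, -2, -6, -10]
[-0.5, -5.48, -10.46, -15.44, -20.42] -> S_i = -0.50 + -4.98*i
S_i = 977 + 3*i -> [977, 980, 983, 986, 989]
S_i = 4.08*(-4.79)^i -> [4.08, -19.54, 93.61, -448.4, 2147.84]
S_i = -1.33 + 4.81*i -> [-1.33, 3.48, 8.29, 13.1, 17.91]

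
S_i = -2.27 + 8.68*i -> [-2.27, 6.41, 15.09, 23.77, 32.45]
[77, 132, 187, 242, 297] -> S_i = 77 + 55*i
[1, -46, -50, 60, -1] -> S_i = Random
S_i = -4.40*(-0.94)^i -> [-4.4, 4.14, -3.89, 3.65, -3.44]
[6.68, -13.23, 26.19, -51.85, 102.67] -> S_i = 6.68*(-1.98)^i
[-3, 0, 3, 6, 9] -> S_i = -3 + 3*i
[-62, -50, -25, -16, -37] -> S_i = Random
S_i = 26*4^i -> [26, 104, 416, 1664, 6656]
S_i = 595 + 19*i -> [595, 614, 633, 652, 671]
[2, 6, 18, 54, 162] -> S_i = 2*3^i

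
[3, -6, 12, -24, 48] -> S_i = 3*-2^i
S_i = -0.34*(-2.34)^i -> [-0.34, 0.8, -1.86, 4.36, -10.19]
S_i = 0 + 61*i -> [0, 61, 122, 183, 244]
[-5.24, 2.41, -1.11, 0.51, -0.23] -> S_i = -5.24*(-0.46)^i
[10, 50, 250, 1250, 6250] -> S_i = 10*5^i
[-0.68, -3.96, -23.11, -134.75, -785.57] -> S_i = -0.68*5.83^i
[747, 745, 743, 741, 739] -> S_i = 747 + -2*i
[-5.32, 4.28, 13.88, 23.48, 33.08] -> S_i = -5.32 + 9.60*i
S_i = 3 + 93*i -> [3, 96, 189, 282, 375]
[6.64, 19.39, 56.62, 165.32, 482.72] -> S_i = 6.64*2.92^i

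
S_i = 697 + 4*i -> [697, 701, 705, 709, 713]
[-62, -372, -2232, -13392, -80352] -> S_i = -62*6^i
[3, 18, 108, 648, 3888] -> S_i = 3*6^i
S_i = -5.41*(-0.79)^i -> [-5.41, 4.27, -3.38, 2.67, -2.11]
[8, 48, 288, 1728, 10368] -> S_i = 8*6^i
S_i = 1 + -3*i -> [1, -2, -5, -8, -11]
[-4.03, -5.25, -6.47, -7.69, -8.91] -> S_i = -4.03 + -1.22*i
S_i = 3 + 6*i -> [3, 9, 15, 21, 27]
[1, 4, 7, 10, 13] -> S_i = 1 + 3*i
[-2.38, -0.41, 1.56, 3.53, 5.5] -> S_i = -2.38 + 1.97*i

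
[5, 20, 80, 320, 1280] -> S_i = 5*4^i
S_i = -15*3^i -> [-15, -45, -135, -405, -1215]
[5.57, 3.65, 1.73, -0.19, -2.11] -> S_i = 5.57 + -1.92*i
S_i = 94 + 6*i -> [94, 100, 106, 112, 118]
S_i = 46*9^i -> [46, 414, 3726, 33534, 301806]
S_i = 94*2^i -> [94, 188, 376, 752, 1504]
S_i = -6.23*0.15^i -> [-6.23, -0.93, -0.14, -0.02, -0.0]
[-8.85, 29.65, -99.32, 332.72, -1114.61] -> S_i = -8.85*(-3.35)^i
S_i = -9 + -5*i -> [-9, -14, -19, -24, -29]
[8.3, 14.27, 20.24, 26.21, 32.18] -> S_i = 8.30 + 5.97*i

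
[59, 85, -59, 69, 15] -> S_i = Random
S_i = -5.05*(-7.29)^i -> [-5.05, 36.81, -268.38, 1956.47, -14262.69]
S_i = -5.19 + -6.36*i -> [-5.19, -11.55, -17.91, -24.27, -30.63]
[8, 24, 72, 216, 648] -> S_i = 8*3^i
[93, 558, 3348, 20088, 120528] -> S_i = 93*6^i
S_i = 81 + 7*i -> [81, 88, 95, 102, 109]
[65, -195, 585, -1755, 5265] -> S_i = 65*-3^i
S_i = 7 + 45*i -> [7, 52, 97, 142, 187]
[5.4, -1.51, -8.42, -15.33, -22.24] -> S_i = 5.40 + -6.91*i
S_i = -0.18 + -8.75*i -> [-0.18, -8.93, -17.68, -26.43, -35.18]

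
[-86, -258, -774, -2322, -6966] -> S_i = -86*3^i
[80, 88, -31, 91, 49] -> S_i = Random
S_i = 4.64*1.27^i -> [4.64, 5.89, 7.48, 9.5, 12.07]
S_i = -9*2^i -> [-9, -18, -36, -72, -144]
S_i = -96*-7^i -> [-96, 672, -4704, 32928, -230496]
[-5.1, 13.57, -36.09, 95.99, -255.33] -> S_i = -5.10*(-2.66)^i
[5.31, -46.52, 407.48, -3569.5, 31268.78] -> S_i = 5.31*(-8.76)^i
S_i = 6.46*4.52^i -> [6.46, 29.2, 131.98, 596.55, 2696.41]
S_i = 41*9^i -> [41, 369, 3321, 29889, 269001]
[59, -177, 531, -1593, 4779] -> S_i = 59*-3^i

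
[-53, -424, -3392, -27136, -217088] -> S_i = -53*8^i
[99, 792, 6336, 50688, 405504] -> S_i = 99*8^i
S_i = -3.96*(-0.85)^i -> [-3.96, 3.37, -2.86, 2.43, -2.07]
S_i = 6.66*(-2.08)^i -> [6.66, -13.85, 28.81, -59.93, 124.66]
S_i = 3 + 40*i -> [3, 43, 83, 123, 163]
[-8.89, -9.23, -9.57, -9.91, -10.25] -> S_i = -8.89 + -0.34*i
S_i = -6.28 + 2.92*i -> [-6.28, -3.36, -0.44, 2.48, 5.4]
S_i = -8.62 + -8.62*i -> [-8.62, -17.24, -25.86, -34.48, -43.1]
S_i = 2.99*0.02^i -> [2.99, 0.06, 0.0, 0.0, 0.0]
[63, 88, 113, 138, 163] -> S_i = 63 + 25*i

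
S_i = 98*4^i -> [98, 392, 1568, 6272, 25088]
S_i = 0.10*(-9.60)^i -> [0.1, -0.96, 9.22, -88.47, 849.35]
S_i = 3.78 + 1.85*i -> [3.78, 5.63, 7.48, 9.33, 11.18]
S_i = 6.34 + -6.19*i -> [6.34, 0.15, -6.04, -12.23, -18.42]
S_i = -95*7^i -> [-95, -665, -4655, -32585, -228095]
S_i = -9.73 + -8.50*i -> [-9.73, -18.23, -26.73, -35.23, -43.73]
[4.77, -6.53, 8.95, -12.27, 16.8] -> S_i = 4.77*(-1.37)^i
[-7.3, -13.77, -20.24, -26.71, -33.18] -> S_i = -7.30 + -6.47*i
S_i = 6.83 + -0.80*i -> [6.83, 6.03, 5.23, 4.43, 3.63]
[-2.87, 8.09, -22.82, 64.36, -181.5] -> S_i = -2.87*(-2.82)^i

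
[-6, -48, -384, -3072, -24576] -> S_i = -6*8^i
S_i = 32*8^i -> [32, 256, 2048, 16384, 131072]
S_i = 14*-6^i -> [14, -84, 504, -3024, 18144]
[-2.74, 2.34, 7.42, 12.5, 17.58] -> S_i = -2.74 + 5.08*i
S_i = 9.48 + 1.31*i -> [9.48, 10.79, 12.1, 13.41, 14.72]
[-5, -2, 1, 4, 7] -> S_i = -5 + 3*i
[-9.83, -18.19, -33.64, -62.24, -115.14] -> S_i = -9.83*1.85^i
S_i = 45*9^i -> [45, 405, 3645, 32805, 295245]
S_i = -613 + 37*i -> [-613, -576, -539, -502, -465]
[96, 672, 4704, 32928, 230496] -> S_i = 96*7^i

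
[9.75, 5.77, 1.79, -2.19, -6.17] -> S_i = 9.75 + -3.98*i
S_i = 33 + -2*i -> [33, 31, 29, 27, 25]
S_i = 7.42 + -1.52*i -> [7.42, 5.9, 4.38, 2.86, 1.34]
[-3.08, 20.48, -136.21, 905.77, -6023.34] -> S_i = -3.08*(-6.65)^i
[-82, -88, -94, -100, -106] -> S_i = -82 + -6*i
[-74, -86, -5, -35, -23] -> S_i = Random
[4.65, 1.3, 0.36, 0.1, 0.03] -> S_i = 4.65*0.28^i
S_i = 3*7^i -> [3, 21, 147, 1029, 7203]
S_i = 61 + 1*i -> [61, 62, 63, 64, 65]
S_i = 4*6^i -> [4, 24, 144, 864, 5184]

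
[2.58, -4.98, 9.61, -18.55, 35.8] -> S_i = 2.58*(-1.93)^i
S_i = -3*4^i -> [-3, -12, -48, -192, -768]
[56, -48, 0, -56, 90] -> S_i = Random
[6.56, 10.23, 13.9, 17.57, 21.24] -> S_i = 6.56 + 3.67*i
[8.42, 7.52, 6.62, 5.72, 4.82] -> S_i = 8.42 + -0.90*i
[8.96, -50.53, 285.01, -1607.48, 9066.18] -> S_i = 8.96*(-5.64)^i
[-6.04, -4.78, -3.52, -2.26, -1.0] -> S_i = -6.04 + 1.26*i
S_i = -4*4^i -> [-4, -16, -64, -256, -1024]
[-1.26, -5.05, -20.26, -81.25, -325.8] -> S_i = -1.26*4.01^i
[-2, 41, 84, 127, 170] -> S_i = -2 + 43*i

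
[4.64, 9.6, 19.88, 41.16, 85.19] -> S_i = 4.64*2.07^i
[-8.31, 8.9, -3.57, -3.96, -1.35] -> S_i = Random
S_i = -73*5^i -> [-73, -365, -1825, -9125, -45625]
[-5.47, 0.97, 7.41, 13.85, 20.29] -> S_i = -5.47 + 6.44*i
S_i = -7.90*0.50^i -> [-7.9, -3.95, -1.98, -0.99, -0.49]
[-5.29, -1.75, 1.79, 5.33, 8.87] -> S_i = -5.29 + 3.54*i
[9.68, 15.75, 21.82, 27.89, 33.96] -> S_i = 9.68 + 6.07*i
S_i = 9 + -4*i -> [9, 5, 1, -3, -7]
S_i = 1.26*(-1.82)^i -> [1.26, -2.29, 4.17, -7.6, 13.82]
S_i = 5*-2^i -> [5, -10, 20, -40, 80]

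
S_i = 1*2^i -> [1, 2, 4, 8, 16]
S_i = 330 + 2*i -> [330, 332, 334, 336, 338]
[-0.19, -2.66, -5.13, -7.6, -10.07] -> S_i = -0.19 + -2.47*i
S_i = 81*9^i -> [81, 729, 6561, 59049, 531441]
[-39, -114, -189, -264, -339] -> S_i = -39 + -75*i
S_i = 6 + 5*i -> [6, 11, 16, 21, 26]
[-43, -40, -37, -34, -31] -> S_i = -43 + 3*i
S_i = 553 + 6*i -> [553, 559, 565, 571, 577]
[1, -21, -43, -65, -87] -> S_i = 1 + -22*i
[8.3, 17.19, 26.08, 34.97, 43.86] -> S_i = 8.30 + 8.89*i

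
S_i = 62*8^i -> [62, 496, 3968, 31744, 253952]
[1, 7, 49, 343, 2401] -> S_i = 1*7^i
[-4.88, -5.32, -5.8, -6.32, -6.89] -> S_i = -4.88*1.09^i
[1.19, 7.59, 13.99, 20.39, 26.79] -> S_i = 1.19 + 6.40*i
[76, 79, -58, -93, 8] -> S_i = Random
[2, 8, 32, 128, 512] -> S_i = 2*4^i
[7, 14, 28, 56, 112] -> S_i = 7*2^i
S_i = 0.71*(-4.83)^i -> [0.71, -3.43, 16.56, -80.0, 386.41]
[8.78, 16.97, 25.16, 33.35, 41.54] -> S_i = 8.78 + 8.19*i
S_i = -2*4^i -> [-2, -8, -32, -128, -512]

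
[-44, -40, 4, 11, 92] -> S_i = Random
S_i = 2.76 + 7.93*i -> [2.76, 10.69, 18.62, 26.55, 34.48]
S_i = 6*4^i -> [6, 24, 96, 384, 1536]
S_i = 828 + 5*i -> [828, 833, 838, 843, 848]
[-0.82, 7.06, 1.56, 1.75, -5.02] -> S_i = Random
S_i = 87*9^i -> [87, 783, 7047, 63423, 570807]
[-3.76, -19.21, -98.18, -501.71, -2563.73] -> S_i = -3.76*5.11^i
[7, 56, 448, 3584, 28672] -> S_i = 7*8^i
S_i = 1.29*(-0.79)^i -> [1.29, -1.02, 0.81, -0.64, 0.5]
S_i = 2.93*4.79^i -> [2.93, 14.03, 67.23, 322.01, 1542.44]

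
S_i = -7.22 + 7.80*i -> [-7.22, 0.58, 8.38, 16.18, 23.98]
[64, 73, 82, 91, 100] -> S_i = 64 + 9*i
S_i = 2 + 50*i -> [2, 52, 102, 152, 202]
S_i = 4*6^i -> [4, 24, 144, 864, 5184]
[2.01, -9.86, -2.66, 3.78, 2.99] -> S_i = Random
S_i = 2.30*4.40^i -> [2.3, 10.12, 44.53, 195.92, 862.06]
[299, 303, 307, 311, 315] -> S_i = 299 + 4*i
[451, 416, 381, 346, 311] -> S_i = 451 + -35*i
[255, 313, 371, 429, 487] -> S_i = 255 + 58*i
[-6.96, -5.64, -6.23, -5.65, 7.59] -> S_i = Random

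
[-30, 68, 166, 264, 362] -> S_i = -30 + 98*i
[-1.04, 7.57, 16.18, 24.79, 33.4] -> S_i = -1.04 + 8.61*i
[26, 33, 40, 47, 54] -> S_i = 26 + 7*i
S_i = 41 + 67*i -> [41, 108, 175, 242, 309]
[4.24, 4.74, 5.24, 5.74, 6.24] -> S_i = 4.24 + 0.50*i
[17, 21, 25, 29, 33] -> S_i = 17 + 4*i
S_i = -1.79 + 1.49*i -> [-1.79, -0.3, 1.19, 2.68, 4.17]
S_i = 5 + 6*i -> [5, 11, 17, 23, 29]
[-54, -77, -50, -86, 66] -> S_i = Random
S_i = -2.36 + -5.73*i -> [-2.36, -8.09, -13.82, -19.55, -25.28]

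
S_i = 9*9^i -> [9, 81, 729, 6561, 59049]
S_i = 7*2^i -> [7, 14, 28, 56, 112]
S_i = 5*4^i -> [5, 20, 80, 320, 1280]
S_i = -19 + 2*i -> [-19, -17, -15, -13, -11]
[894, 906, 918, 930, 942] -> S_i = 894 + 12*i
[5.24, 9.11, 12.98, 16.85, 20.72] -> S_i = 5.24 + 3.87*i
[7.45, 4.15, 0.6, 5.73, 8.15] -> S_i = Random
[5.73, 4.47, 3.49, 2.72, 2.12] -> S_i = 5.73*0.78^i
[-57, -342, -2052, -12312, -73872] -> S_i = -57*6^i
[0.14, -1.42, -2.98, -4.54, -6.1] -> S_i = 0.14 + -1.56*i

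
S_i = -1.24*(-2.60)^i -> [-1.24, 3.22, -8.38, 21.79, -56.67]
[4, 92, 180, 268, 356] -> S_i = 4 + 88*i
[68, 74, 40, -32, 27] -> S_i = Random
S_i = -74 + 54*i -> [-74, -20, 34, 88, 142]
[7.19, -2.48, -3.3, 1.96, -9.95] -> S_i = Random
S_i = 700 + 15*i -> [700, 715, 730, 745, 760]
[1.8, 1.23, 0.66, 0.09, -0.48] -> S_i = 1.80 + -0.57*i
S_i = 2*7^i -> [2, 14, 98, 686, 4802]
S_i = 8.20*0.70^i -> [8.2, 5.74, 4.02, 2.81, 1.97]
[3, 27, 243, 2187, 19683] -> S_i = 3*9^i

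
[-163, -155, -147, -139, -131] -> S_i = -163 + 8*i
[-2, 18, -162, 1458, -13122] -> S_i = -2*-9^i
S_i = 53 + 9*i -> [53, 62, 71, 80, 89]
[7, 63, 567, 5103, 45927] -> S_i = 7*9^i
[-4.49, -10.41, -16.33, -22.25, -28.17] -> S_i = -4.49 + -5.92*i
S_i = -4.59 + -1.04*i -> [-4.59, -5.63, -6.67, -7.71, -8.75]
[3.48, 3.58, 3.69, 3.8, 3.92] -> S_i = 3.48*1.03^i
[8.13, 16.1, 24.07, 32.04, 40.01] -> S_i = 8.13 + 7.97*i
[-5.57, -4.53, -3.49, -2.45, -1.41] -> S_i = -5.57 + 1.04*i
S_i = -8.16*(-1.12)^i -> [-8.16, 9.14, -10.24, 11.46, -12.84]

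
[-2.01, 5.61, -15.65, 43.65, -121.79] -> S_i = -2.01*(-2.79)^i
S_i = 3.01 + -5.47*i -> [3.01, -2.46, -7.93, -13.4, -18.87]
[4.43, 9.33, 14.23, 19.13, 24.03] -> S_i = 4.43 + 4.90*i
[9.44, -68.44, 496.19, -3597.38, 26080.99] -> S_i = 9.44*(-7.25)^i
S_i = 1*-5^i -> [1, -5, 25, -125, 625]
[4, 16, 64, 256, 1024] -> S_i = 4*4^i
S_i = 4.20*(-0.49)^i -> [4.2, -2.06, 1.01, -0.49, 0.24]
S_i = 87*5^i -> [87, 435, 2175, 10875, 54375]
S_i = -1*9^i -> [-1, -9, -81, -729, -6561]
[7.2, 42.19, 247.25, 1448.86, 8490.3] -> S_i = 7.20*5.86^i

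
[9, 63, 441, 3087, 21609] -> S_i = 9*7^i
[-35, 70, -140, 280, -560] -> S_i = -35*-2^i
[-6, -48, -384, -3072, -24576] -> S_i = -6*8^i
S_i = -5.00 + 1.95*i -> [-5.0, -3.05, -1.1, 0.85, 2.8]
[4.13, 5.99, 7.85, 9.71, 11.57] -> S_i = 4.13 + 1.86*i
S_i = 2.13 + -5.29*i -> [2.13, -3.16, -8.45, -13.74, -19.03]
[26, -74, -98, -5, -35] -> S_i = Random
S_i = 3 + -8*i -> [3, -5, -13, -21, -29]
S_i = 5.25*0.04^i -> [5.25, 0.21, 0.01, 0.0, 0.0]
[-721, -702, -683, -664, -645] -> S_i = -721 + 19*i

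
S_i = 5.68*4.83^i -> [5.68, 27.43, 132.51, 640.01, 3091.27]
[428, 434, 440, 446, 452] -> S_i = 428 + 6*i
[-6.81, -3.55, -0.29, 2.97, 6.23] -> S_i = -6.81 + 3.26*i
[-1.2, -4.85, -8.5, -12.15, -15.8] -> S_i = -1.20 + -3.65*i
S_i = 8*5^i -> [8, 40, 200, 1000, 5000]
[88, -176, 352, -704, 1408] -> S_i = 88*-2^i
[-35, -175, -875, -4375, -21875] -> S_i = -35*5^i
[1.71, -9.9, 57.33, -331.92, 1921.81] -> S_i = 1.71*(-5.79)^i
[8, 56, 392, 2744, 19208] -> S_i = 8*7^i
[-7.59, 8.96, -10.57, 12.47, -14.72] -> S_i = -7.59*(-1.18)^i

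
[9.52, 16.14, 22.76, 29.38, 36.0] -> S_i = 9.52 + 6.62*i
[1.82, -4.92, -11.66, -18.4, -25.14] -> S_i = 1.82 + -6.74*i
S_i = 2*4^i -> [2, 8, 32, 128, 512]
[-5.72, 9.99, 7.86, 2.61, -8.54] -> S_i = Random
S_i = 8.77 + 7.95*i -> [8.77, 16.72, 24.67, 32.62, 40.57]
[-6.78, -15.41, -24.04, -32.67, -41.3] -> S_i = -6.78 + -8.63*i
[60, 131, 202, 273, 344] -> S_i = 60 + 71*i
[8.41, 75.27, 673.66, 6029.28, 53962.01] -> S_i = 8.41*8.95^i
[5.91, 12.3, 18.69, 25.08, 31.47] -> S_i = 5.91 + 6.39*i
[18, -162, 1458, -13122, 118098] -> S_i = 18*-9^i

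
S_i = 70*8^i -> [70, 560, 4480, 35840, 286720]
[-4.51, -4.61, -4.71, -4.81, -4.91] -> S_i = -4.51 + -0.10*i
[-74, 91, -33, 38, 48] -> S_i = Random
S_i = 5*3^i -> [5, 15, 45, 135, 405]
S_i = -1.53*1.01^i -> [-1.53, -1.55, -1.56, -1.58, -1.59]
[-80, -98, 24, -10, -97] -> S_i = Random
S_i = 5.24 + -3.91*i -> [5.24, 1.33, -2.58, -6.49, -10.4]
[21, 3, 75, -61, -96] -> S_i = Random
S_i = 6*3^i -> [6, 18, 54, 162, 486]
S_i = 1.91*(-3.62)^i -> [1.91, -6.91, 25.03, -90.61, 328.0]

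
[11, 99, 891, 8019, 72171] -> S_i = 11*9^i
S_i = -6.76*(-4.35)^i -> [-6.76, 29.41, -127.92, 556.44, -2420.49]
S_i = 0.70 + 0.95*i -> [0.7, 1.65, 2.6, 3.55, 4.5]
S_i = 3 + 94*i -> [3, 97, 191, 285, 379]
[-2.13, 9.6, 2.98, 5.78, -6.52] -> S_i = Random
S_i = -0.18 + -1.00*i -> [-0.18, -1.18, -2.18, -3.18, -4.18]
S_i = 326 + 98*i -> [326, 424, 522, 620, 718]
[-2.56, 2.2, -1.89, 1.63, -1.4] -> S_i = -2.56*(-0.86)^i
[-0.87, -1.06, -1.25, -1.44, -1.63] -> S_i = -0.87 + -0.19*i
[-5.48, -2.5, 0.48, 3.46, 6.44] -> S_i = -5.48 + 2.98*i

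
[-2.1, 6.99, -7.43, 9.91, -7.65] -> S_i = Random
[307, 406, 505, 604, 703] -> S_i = 307 + 99*i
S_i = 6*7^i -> [6, 42, 294, 2058, 14406]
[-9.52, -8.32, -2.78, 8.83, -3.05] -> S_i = Random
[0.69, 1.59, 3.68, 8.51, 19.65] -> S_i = 0.69*2.31^i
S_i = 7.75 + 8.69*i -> [7.75, 16.44, 25.13, 33.82, 42.51]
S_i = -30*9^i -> [-30, -270, -2430, -21870, -196830]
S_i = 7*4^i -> [7, 28, 112, 448, 1792]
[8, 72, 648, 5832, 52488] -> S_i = 8*9^i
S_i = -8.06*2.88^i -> [-8.06, -23.21, -66.85, -192.54, -554.5]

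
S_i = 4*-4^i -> [4, -16, 64, -256, 1024]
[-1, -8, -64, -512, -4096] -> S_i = -1*8^i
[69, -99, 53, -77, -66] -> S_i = Random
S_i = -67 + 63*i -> [-67, -4, 59, 122, 185]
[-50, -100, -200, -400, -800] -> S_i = -50*2^i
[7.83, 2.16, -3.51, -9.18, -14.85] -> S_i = 7.83 + -5.67*i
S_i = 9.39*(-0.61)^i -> [9.39, -5.73, 3.49, -2.13, 1.3]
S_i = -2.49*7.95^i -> [-2.49, -19.8, -157.37, -1251.13, -9946.44]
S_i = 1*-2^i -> [1, -2, 4, -8, 16]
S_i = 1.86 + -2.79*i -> [1.86, -0.93, -3.72, -6.51, -9.3]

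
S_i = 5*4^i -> [5, 20, 80, 320, 1280]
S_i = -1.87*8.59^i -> [-1.87, -16.06, -137.98, -1185.28, -10181.56]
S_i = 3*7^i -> [3, 21, 147, 1029, 7203]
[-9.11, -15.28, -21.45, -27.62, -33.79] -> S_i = -9.11 + -6.17*i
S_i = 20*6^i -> [20, 120, 720, 4320, 25920]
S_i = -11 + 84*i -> [-11, 73, 157, 241, 325]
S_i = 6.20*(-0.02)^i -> [6.2, -0.12, 0.0, -0.0, 0.0]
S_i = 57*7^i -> [57, 399, 2793, 19551, 136857]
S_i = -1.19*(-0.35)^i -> [-1.19, 0.42, -0.15, 0.05, -0.02]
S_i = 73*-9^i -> [73, -657, 5913, -53217, 478953]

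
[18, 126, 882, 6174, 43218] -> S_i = 18*7^i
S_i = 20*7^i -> [20, 140, 980, 6860, 48020]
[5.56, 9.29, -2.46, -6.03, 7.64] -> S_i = Random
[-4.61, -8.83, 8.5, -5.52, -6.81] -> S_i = Random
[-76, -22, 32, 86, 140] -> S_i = -76 + 54*i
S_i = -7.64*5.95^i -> [-7.64, -45.46, -270.48, -1609.33, -9575.49]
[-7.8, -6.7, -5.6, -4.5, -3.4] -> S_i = -7.80 + 1.10*i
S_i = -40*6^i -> [-40, -240, -1440, -8640, -51840]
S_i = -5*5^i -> [-5, -25, -125, -625, -3125]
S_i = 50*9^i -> [50, 450, 4050, 36450, 328050]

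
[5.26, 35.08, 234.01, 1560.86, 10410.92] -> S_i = 5.26*6.67^i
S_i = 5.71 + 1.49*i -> [5.71, 7.2, 8.69, 10.18, 11.67]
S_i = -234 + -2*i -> [-234, -236, -238, -240, -242]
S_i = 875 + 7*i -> [875, 882, 889, 896, 903]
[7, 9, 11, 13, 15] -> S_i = 7 + 2*i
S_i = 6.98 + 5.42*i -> [6.98, 12.4, 17.82, 23.24, 28.66]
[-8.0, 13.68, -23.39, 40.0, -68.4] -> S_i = -8.00*(-1.71)^i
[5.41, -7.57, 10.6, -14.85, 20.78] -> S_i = 5.41*(-1.40)^i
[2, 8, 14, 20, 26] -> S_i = 2 + 6*i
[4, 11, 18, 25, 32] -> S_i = 4 + 7*i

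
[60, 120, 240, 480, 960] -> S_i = 60*2^i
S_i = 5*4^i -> [5, 20, 80, 320, 1280]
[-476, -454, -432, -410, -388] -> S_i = -476 + 22*i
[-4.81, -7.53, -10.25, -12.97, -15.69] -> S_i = -4.81 + -2.72*i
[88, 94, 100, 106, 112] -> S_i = 88 + 6*i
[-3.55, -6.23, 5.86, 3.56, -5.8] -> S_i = Random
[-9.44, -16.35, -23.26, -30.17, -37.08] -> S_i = -9.44 + -6.91*i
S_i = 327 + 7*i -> [327, 334, 341, 348, 355]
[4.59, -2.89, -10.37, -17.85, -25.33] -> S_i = 4.59 + -7.48*i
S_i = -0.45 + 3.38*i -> [-0.45, 2.93, 6.31, 9.69, 13.07]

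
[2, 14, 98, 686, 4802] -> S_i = 2*7^i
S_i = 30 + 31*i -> [30, 61, 92, 123, 154]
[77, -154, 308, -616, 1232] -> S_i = 77*-2^i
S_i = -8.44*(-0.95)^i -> [-8.44, 8.02, -7.62, 7.24, -6.87]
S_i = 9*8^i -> [9, 72, 576, 4608, 36864]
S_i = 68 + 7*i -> [68, 75, 82, 89, 96]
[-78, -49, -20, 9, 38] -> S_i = -78 + 29*i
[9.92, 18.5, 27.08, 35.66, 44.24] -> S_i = 9.92 + 8.58*i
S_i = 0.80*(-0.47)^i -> [0.8, -0.38, 0.18, -0.08, 0.04]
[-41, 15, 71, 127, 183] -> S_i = -41 + 56*i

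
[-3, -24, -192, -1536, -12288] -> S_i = -3*8^i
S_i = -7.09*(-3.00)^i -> [-7.09, 21.27, -63.81, 191.43, -574.29]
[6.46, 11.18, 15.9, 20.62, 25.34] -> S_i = 6.46 + 4.72*i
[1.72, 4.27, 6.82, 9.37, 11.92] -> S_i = 1.72 + 2.55*i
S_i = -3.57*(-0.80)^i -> [-3.57, 2.86, -2.28, 1.83, -1.46]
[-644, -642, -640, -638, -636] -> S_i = -644 + 2*i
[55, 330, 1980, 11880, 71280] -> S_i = 55*6^i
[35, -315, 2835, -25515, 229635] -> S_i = 35*-9^i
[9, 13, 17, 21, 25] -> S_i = 9 + 4*i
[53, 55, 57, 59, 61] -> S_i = 53 + 2*i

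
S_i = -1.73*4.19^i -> [-1.73, -7.25, -30.37, -127.26, -533.21]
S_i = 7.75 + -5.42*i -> [7.75, 2.33, -3.09, -8.51, -13.93]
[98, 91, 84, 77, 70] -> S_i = 98 + -7*i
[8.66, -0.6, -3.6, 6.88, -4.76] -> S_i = Random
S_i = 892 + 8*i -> [892, 900, 908, 916, 924]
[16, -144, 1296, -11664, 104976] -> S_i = 16*-9^i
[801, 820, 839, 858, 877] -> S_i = 801 + 19*i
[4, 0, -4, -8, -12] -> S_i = 4 + -4*i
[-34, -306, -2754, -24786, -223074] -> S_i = -34*9^i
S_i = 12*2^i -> [12, 24, 48, 96, 192]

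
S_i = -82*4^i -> [-82, -328, -1312, -5248, -20992]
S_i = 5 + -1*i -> [5, 4, 3, 2, 1]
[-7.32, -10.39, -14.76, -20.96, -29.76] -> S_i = -7.32*1.42^i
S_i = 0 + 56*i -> [0, 56, 112, 168, 224]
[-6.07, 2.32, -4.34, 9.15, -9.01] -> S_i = Random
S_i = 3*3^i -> [3, 9, 27, 81, 243]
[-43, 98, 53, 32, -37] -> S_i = Random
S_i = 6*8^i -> [6, 48, 384, 3072, 24576]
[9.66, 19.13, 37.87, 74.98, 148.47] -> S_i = 9.66*1.98^i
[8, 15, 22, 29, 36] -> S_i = 8 + 7*i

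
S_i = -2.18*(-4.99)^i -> [-2.18, 10.88, -54.28, 270.87, -1351.63]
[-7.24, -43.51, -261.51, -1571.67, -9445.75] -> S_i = -7.24*6.01^i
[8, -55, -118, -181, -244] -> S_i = 8 + -63*i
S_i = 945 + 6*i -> [945, 951, 957, 963, 969]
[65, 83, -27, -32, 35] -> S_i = Random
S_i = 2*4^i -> [2, 8, 32, 128, 512]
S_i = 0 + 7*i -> [0, 7, 14, 21, 28]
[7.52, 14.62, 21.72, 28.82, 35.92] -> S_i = 7.52 + 7.10*i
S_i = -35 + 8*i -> [-35, -27, -19, -11, -3]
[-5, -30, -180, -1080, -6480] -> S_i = -5*6^i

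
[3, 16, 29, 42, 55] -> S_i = 3 + 13*i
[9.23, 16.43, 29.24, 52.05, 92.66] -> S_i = 9.23*1.78^i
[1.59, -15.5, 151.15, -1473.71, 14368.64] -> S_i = 1.59*(-9.75)^i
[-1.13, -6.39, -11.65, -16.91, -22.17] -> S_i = -1.13 + -5.26*i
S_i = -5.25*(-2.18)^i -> [-5.25, 11.44, -24.95, 54.39, -118.57]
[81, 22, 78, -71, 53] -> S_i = Random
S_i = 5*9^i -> [5, 45, 405, 3645, 32805]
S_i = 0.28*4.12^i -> [0.28, 1.15, 4.75, 19.58, 80.68]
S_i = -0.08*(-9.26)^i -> [-0.08, 0.74, -6.86, 63.52, -588.21]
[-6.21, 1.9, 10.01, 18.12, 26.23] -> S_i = -6.21 + 8.11*i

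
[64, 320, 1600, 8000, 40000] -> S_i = 64*5^i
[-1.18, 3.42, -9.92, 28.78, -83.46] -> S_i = -1.18*(-2.90)^i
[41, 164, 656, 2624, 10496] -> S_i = 41*4^i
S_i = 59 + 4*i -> [59, 63, 67, 71, 75]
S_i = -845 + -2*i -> [-845, -847, -849, -851, -853]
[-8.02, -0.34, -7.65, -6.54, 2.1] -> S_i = Random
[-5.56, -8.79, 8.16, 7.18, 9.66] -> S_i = Random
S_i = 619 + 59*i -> [619, 678, 737, 796, 855]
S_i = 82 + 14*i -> [82, 96, 110, 124, 138]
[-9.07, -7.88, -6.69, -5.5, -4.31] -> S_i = -9.07 + 1.19*i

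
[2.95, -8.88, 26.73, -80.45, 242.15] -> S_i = 2.95*(-3.01)^i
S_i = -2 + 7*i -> [-2, 5, 12, 19, 26]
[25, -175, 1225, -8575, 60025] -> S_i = 25*-7^i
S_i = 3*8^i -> [3, 24, 192, 1536, 12288]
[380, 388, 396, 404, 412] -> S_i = 380 + 8*i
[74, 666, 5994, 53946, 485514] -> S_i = 74*9^i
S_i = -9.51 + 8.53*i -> [-9.51, -0.98, 7.55, 16.08, 24.61]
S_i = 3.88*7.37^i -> [3.88, 28.6, 210.75, 1553.22, 11447.26]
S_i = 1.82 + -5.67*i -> [1.82, -3.85, -9.52, -15.19, -20.86]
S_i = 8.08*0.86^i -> [8.08, 6.95, 5.98, 5.14, 4.42]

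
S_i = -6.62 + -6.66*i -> [-6.62, -13.28, -19.94, -26.6, -33.26]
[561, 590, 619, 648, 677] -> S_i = 561 + 29*i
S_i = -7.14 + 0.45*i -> [-7.14, -6.69, -6.24, -5.79, -5.34]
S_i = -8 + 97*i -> [-8, 89, 186, 283, 380]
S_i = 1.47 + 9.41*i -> [1.47, 10.88, 20.29, 29.7, 39.11]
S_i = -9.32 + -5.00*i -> [-9.32, -14.32, -19.32, -24.32, -29.32]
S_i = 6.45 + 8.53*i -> [6.45, 14.98, 23.51, 32.04, 40.57]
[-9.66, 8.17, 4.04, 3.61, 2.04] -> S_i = Random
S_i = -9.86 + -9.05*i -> [-9.86, -18.91, -27.96, -37.01, -46.06]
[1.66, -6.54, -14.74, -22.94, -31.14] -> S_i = 1.66 + -8.20*i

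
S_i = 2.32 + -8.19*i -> [2.32, -5.87, -14.06, -22.25, -30.44]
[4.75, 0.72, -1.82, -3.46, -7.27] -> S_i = Random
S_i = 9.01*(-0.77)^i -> [9.01, -6.94, 5.34, -4.11, 3.17]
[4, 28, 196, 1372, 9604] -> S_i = 4*7^i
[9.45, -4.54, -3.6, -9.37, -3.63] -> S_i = Random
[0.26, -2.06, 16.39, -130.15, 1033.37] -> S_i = 0.26*(-7.94)^i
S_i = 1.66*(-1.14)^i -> [1.66, -1.89, 2.16, -2.46, 2.8]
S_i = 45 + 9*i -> [45, 54, 63, 72, 81]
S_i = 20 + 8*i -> [20, 28, 36, 44, 52]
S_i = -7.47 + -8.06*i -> [-7.47, -15.53, -23.59, -31.65, -39.71]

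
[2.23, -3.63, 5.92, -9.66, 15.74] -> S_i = 2.23*(-1.63)^i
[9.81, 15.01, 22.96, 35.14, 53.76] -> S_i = 9.81*1.53^i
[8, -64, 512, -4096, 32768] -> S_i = 8*-8^i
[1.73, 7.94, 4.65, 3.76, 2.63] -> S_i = Random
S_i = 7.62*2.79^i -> [7.62, 21.26, 59.31, 165.49, 461.71]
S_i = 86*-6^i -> [86, -516, 3096, -18576, 111456]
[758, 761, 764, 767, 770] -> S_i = 758 + 3*i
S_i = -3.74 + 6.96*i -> [-3.74, 3.22, 10.18, 17.14, 24.1]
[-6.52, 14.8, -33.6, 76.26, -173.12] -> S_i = -6.52*(-2.27)^i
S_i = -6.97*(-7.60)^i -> [-6.97, 52.97, -402.59, 3059.66, -23253.44]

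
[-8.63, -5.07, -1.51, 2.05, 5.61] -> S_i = -8.63 + 3.56*i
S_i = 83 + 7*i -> [83, 90, 97, 104, 111]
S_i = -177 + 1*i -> [-177, -176, -175, -174, -173]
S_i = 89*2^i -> [89, 178, 356, 712, 1424]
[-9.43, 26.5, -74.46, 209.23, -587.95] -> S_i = -9.43*(-2.81)^i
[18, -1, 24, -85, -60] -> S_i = Random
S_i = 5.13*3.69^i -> [5.13, 18.93, 69.85, 257.75, 951.09]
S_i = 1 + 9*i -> [1, 10, 19, 28, 37]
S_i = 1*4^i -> [1, 4, 16, 64, 256]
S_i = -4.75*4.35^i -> [-4.75, -20.66, -89.88, -390.99, -1700.79]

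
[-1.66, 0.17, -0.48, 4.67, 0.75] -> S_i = Random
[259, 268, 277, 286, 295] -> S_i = 259 + 9*i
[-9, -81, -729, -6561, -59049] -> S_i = -9*9^i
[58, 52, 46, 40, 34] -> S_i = 58 + -6*i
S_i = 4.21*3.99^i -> [4.21, 16.8, 67.02, 267.42, 1067.02]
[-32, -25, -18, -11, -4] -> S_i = -32 + 7*i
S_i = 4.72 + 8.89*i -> [4.72, 13.61, 22.5, 31.39, 40.28]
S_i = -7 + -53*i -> [-7, -60, -113, -166, -219]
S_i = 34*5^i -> [34, 170, 850, 4250, 21250]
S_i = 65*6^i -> [65, 390, 2340, 14040, 84240]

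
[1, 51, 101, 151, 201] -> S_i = 1 + 50*i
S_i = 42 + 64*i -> [42, 106, 170, 234, 298]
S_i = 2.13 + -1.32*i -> [2.13, 0.81, -0.51, -1.83, -3.15]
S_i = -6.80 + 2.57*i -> [-6.8, -4.23, -1.66, 0.91, 3.48]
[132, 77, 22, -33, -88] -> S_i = 132 + -55*i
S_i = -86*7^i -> [-86, -602, -4214, -29498, -206486]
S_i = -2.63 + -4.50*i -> [-2.63, -7.13, -11.63, -16.13, -20.63]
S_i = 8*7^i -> [8, 56, 392, 2744, 19208]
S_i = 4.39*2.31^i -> [4.39, 10.14, 23.43, 54.11, 125.0]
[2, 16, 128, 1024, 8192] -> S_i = 2*8^i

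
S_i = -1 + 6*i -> [-1, 5, 11, 17, 23]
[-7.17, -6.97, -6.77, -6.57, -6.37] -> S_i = -7.17 + 0.20*i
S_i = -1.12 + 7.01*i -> [-1.12, 5.89, 12.9, 19.91, 26.92]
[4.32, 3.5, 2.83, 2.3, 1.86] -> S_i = 4.32*0.81^i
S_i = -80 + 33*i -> [-80, -47, -14, 19, 52]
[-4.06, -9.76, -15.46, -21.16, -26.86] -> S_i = -4.06 + -5.70*i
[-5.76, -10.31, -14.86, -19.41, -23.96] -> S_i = -5.76 + -4.55*i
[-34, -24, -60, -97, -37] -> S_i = Random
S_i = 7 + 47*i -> [7, 54, 101, 148, 195]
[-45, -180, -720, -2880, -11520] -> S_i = -45*4^i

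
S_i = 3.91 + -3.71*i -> [3.91, 0.2, -3.51, -7.22, -10.93]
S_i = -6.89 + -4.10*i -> [-6.89, -10.99, -15.09, -19.19, -23.29]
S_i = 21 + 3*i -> [21, 24, 27, 30, 33]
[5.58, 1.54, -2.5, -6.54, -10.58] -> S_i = 5.58 + -4.04*i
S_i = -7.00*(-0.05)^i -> [-7.0, 0.35, -0.02, 0.0, -0.0]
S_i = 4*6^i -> [4, 24, 144, 864, 5184]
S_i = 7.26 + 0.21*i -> [7.26, 7.47, 7.68, 7.89, 8.1]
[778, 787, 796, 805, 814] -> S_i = 778 + 9*i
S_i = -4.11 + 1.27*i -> [-4.11, -2.84, -1.57, -0.3, 0.97]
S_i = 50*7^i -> [50, 350, 2450, 17150, 120050]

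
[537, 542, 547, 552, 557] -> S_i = 537 + 5*i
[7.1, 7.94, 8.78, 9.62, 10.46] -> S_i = 7.10 + 0.84*i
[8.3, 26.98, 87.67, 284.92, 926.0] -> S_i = 8.30*3.25^i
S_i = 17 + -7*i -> [17, 10, 3, -4, -11]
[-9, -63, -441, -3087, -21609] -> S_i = -9*7^i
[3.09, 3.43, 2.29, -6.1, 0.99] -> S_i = Random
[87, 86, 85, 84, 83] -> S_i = 87 + -1*i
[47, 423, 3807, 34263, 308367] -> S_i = 47*9^i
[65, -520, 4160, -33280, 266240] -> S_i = 65*-8^i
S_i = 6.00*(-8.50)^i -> [6.0, -51.0, 433.5, -3684.75, 31320.38]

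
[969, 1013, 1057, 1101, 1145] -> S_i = 969 + 44*i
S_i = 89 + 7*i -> [89, 96, 103, 110, 117]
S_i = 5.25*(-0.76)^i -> [5.25, -3.99, 3.03, -2.3, 1.75]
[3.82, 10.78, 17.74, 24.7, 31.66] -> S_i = 3.82 + 6.96*i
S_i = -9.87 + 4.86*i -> [-9.87, -5.01, -0.15, 4.71, 9.57]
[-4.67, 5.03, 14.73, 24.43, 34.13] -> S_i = -4.67 + 9.70*i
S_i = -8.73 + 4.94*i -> [-8.73, -3.79, 1.15, 6.09, 11.03]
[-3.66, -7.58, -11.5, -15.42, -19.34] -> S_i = -3.66 + -3.92*i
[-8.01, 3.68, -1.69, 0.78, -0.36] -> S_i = -8.01*(-0.46)^i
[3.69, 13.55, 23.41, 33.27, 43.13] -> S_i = 3.69 + 9.86*i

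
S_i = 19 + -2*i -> [19, 17, 15, 13, 11]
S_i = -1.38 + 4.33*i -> [-1.38, 2.95, 7.28, 11.61, 15.94]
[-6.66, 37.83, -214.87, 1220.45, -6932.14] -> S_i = -6.66*(-5.68)^i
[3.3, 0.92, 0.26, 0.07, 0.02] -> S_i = 3.30*0.28^i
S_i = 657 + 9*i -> [657, 666, 675, 684, 693]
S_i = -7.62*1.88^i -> [-7.62, -14.33, -26.93, -50.63, -95.19]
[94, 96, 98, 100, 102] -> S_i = 94 + 2*i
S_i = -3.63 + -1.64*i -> [-3.63, -5.27, -6.91, -8.55, -10.19]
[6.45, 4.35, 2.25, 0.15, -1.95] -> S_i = 6.45 + -2.10*i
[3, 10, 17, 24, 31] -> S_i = 3 + 7*i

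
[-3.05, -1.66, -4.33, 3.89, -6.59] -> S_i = Random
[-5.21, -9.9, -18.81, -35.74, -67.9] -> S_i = -5.21*1.90^i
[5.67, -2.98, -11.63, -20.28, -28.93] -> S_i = 5.67 + -8.65*i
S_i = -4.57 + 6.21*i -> [-4.57, 1.64, 7.85, 14.06, 20.27]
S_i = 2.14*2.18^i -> [2.14, 4.67, 10.17, 22.17, 48.33]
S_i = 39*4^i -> [39, 156, 624, 2496, 9984]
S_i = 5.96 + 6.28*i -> [5.96, 12.24, 18.52, 24.8, 31.08]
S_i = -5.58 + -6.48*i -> [-5.58, -12.06, -18.54, -25.02, -31.5]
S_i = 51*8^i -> [51, 408, 3264, 26112, 208896]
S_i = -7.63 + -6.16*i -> [-7.63, -13.79, -19.95, -26.11, -32.27]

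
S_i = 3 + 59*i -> [3, 62, 121, 180, 239]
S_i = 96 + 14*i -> [96, 110, 124, 138, 152]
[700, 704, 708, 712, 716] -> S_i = 700 + 4*i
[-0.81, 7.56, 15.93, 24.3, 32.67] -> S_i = -0.81 + 8.37*i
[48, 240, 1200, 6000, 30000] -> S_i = 48*5^i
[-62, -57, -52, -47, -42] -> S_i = -62 + 5*i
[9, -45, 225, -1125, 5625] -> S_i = 9*-5^i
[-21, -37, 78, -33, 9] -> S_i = Random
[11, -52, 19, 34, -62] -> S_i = Random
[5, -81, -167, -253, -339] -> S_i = 5 + -86*i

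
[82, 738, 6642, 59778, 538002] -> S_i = 82*9^i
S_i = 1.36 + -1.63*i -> [1.36, -0.27, -1.9, -3.53, -5.16]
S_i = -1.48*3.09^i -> [-1.48, -4.57, -14.13, -43.67, -134.93]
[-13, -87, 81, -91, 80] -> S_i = Random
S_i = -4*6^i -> [-4, -24, -144, -864, -5184]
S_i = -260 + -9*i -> [-260, -269, -278, -287, -296]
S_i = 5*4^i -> [5, 20, 80, 320, 1280]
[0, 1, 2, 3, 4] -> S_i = 0 + 1*i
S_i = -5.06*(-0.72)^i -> [-5.06, 3.64, -2.62, 1.89, -1.36]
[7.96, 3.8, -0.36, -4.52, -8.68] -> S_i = 7.96 + -4.16*i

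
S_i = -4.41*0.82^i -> [-4.41, -3.62, -2.97, -2.43, -1.99]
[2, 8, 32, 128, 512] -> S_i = 2*4^i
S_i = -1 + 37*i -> [-1, 36, 73, 110, 147]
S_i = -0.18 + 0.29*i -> [-0.18, 0.11, 0.4, 0.69, 0.98]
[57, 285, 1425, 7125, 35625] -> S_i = 57*5^i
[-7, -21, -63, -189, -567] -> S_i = -7*3^i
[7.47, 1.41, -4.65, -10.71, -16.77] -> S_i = 7.47 + -6.06*i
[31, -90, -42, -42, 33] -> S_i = Random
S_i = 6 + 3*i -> [6, 9, 12, 15, 18]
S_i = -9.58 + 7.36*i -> [-9.58, -2.22, 5.14, 12.5, 19.86]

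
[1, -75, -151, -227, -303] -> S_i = 1 + -76*i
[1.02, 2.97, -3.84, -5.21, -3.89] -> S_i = Random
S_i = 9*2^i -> [9, 18, 36, 72, 144]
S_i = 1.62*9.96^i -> [1.62, 16.14, 160.71, 1600.64, 15942.35]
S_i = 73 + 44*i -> [73, 117, 161, 205, 249]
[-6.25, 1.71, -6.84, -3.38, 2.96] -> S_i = Random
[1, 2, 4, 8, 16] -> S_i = 1*2^i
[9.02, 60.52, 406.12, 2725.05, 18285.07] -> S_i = 9.02*6.71^i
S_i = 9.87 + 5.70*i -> [9.87, 15.57, 21.27, 26.97, 32.67]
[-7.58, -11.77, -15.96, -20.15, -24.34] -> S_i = -7.58 + -4.19*i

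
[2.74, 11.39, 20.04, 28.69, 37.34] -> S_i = 2.74 + 8.65*i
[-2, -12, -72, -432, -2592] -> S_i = -2*6^i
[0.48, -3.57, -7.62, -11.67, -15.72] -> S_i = 0.48 + -4.05*i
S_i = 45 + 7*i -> [45, 52, 59, 66, 73]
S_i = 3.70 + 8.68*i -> [3.7, 12.38, 21.06, 29.74, 38.42]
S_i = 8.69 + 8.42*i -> [8.69, 17.11, 25.53, 33.95, 42.37]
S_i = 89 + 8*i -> [89, 97, 105, 113, 121]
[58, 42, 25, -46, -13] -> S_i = Random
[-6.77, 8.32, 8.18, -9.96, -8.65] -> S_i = Random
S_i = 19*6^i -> [19, 114, 684, 4104, 24624]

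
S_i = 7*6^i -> [7, 42, 252, 1512, 9072]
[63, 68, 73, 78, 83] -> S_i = 63 + 5*i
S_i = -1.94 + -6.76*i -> [-1.94, -8.7, -15.46, -22.22, -28.98]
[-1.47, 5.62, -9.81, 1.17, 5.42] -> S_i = Random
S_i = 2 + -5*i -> [2, -3, -8, -13, -18]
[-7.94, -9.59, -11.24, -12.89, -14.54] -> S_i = -7.94 + -1.65*i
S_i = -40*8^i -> [-40, -320, -2560, -20480, -163840]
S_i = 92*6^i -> [92, 552, 3312, 19872, 119232]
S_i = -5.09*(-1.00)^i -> [-5.09, 5.09, -5.09, 5.09, -5.09]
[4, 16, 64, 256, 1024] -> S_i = 4*4^i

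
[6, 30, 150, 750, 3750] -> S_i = 6*5^i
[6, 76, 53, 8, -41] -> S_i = Random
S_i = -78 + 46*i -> [-78, -32, 14, 60, 106]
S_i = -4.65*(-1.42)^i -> [-4.65, 6.6, -9.38, 13.31, -18.91]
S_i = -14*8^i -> [-14, -112, -896, -7168, -57344]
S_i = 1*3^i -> [1, 3, 9, 27, 81]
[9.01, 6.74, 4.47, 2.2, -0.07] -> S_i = 9.01 + -2.27*i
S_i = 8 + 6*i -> [8, 14, 20, 26, 32]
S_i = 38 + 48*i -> [38, 86, 134, 182, 230]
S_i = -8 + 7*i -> [-8, -1, 6, 13, 20]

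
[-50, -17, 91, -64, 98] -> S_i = Random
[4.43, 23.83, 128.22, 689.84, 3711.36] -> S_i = 4.43*5.38^i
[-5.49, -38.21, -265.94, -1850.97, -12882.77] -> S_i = -5.49*6.96^i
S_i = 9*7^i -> [9, 63, 441, 3087, 21609]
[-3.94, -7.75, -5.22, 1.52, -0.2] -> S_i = Random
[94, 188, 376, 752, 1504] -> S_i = 94*2^i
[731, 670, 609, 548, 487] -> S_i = 731 + -61*i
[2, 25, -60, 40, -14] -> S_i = Random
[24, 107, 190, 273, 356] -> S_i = 24 + 83*i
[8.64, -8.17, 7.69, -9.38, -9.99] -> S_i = Random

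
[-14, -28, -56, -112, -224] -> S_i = -14*2^i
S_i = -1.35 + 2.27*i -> [-1.35, 0.92, 3.19, 5.46, 7.73]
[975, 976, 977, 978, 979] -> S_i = 975 + 1*i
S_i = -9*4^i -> [-9, -36, -144, -576, -2304]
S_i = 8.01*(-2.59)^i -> [8.01, -20.75, 53.73, -139.17, 360.44]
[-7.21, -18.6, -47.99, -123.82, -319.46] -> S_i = -7.21*2.58^i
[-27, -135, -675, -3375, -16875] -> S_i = -27*5^i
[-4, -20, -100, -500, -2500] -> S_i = -4*5^i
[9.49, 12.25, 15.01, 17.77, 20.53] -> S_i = 9.49 + 2.76*i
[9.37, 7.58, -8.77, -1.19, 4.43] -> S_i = Random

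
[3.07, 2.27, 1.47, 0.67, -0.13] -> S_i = 3.07 + -0.80*i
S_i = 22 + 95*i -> [22, 117, 212, 307, 402]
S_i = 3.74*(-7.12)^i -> [3.74, -26.63, 189.6, -1349.93, 9611.51]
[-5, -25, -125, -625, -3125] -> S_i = -5*5^i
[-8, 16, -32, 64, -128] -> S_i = -8*-2^i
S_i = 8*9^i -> [8, 72, 648, 5832, 52488]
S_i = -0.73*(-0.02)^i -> [-0.73, 0.01, -0.0, 0.0, -0.0]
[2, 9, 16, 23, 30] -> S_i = 2 + 7*i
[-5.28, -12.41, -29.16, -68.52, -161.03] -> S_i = -5.28*2.35^i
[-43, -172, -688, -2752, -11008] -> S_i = -43*4^i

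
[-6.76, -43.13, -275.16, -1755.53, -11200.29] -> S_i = -6.76*6.38^i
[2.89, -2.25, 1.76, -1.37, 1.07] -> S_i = 2.89*(-0.78)^i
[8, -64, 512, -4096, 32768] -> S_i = 8*-8^i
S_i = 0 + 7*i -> [0, 7, 14, 21, 28]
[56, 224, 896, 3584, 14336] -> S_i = 56*4^i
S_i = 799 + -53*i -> [799, 746, 693, 640, 587]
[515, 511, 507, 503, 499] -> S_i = 515 + -4*i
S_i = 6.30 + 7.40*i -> [6.3, 13.7, 21.1, 28.5, 35.9]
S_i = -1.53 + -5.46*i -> [-1.53, -6.99, -12.45, -17.91, -23.37]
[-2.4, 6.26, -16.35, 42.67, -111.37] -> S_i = -2.40*(-2.61)^i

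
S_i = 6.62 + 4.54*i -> [6.62, 11.16, 15.7, 20.24, 24.78]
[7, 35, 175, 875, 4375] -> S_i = 7*5^i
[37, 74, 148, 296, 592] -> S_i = 37*2^i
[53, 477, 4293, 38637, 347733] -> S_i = 53*9^i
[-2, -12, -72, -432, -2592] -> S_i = -2*6^i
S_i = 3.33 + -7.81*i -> [3.33, -4.48, -12.29, -20.1, -27.91]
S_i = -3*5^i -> [-3, -15, -75, -375, -1875]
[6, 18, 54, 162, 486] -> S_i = 6*3^i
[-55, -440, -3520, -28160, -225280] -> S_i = -55*8^i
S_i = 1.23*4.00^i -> [1.23, 4.92, 19.68, 78.72, 314.88]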